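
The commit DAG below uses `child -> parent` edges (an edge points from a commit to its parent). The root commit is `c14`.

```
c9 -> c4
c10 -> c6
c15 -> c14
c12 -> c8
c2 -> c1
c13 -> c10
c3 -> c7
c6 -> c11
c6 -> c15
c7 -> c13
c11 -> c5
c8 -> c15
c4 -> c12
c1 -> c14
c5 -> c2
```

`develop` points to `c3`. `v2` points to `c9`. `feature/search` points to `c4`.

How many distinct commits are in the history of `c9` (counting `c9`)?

Walking parent pointers from c9: reachable set = {c12, c14, c15, c4, c8, c9}.
That is 6 commits.

6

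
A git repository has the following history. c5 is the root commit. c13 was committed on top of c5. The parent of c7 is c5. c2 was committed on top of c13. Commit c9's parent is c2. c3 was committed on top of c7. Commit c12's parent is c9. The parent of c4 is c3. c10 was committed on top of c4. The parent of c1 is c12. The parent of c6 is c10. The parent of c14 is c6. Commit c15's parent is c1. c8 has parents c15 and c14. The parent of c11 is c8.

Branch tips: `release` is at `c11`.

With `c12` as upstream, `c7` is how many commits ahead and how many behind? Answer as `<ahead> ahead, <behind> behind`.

1 ahead, 4 behind

Reachable from c7: {c5, c7}.
Reachable from c12: {c12, c13, c2, c5, c9}.
Only in c7's history (ahead): {c7} — 1.
Only in c12's history (behind): {c12, c13, c2, c9} — 4.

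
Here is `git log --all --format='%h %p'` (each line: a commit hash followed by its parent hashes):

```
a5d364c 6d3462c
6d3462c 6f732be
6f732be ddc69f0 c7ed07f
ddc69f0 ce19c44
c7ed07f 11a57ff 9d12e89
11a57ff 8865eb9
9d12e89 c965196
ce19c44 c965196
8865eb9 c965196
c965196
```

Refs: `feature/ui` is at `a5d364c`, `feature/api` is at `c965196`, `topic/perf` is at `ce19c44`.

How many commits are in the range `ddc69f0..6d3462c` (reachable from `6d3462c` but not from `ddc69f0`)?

6

Reachable from 6d3462c: {11a57ff, 6d3462c, 6f732be, 8865eb9, 9d12e89, c7ed07f, c965196, ce19c44, ddc69f0}.
Reachable from ddc69f0: {c965196, ce19c44, ddc69f0}.
In 6d3462c's history but not ddc69f0's: {11a57ff, 6d3462c, 6f732be, 8865eb9, 9d12e89, c7ed07f} — 6 commits.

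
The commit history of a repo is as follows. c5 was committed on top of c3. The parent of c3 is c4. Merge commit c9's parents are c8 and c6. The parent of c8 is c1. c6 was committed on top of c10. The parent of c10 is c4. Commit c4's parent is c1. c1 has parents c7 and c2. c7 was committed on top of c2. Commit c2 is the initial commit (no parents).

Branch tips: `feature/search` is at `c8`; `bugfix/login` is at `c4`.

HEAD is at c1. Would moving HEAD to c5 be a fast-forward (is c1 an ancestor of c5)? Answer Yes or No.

A fast-forward from c1 to c5 is possible iff c1 is an ancestor of c5.
Ancestors of c5: {c1, c2, c3, c4, c5, c7}.
c1 is among them, so fast-forward is possible.

Yes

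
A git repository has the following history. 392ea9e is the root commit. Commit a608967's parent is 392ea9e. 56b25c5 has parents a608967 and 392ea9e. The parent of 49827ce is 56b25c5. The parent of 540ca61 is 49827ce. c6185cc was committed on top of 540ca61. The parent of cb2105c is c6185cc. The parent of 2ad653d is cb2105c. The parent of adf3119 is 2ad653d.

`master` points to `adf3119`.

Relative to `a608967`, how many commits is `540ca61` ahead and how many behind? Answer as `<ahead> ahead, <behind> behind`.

3 ahead, 0 behind

Reachable from 540ca61: {392ea9e, 49827ce, 540ca61, 56b25c5, a608967}.
Reachable from a608967: {392ea9e, a608967}.
Only in 540ca61's history (ahead): {49827ce, 540ca61, 56b25c5} — 3.
Only in a608967's history (behind): {} — 0.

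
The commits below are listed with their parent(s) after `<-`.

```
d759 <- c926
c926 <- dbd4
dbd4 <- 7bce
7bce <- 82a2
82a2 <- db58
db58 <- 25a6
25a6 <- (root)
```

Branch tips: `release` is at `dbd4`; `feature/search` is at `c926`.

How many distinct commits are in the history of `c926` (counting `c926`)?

Walking parent pointers from c926: reachable set = {25a6, 7bce, 82a2, c926, db58, dbd4}.
That is 6 commits.

6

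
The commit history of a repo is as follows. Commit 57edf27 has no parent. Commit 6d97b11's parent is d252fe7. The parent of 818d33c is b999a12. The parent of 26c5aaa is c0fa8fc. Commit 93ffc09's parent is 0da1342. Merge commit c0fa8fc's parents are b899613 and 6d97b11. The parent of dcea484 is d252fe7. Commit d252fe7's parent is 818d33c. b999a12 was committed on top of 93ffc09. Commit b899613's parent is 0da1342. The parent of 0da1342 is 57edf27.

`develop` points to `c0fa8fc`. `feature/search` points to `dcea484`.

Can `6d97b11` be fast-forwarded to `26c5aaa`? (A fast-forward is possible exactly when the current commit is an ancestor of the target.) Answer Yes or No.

A fast-forward from 6d97b11 to 26c5aaa is possible iff 6d97b11 is an ancestor of 26c5aaa.
Ancestors of 26c5aaa: {0da1342, 26c5aaa, 57edf27, 6d97b11, 818d33c, 93ffc09, b899613, b999a12, c0fa8fc, d252fe7}.
6d97b11 is among them, so fast-forward is possible.

Yes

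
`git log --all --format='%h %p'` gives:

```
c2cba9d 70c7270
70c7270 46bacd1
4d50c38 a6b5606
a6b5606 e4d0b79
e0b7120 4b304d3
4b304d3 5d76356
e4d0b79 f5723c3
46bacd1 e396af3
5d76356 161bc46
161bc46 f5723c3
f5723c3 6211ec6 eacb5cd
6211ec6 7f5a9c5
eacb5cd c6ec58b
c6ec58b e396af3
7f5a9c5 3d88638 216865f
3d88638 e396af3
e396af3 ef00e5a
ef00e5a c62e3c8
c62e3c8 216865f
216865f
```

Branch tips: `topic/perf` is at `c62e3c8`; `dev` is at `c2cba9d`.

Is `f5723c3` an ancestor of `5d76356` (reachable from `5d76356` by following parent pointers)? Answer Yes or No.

Yes

Ancestors of 5d76356 (commits reachable by following parents): {161bc46, 216865f, 3d88638, 5d76356, 6211ec6, 7f5a9c5, c62e3c8, c6ec58b, e396af3, eacb5cd, ef00e5a, f5723c3}.
f5723c3 is in that set, so it is an ancestor of 5d76356.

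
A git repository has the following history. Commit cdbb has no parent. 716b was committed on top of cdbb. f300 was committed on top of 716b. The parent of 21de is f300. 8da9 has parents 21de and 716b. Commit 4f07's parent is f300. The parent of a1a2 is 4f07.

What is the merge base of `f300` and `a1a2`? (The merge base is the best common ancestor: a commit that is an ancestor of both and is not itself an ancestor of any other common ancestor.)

f300

Ancestors of f300: {716b, cdbb, f300}.
Ancestors of a1a2: {4f07, 716b, a1a2, cdbb, f300}.
Common ancestors: {716b, cdbb, f300}.
Among these, f300 is not an ancestor of any other common ancestor — it is the merge base.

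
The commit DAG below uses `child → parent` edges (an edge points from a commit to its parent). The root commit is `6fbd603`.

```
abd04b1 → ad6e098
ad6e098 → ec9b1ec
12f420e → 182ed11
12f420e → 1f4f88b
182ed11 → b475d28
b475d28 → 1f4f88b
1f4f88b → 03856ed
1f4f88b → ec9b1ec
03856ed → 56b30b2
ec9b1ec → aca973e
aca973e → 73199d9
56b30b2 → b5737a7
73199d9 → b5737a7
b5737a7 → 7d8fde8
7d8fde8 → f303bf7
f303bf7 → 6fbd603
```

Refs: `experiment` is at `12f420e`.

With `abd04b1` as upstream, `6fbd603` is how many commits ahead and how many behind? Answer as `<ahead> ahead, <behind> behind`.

Reachable from 6fbd603: {6fbd603}.
Reachable from abd04b1: {6fbd603, 73199d9, 7d8fde8, abd04b1, aca973e, ad6e098, b5737a7, ec9b1ec, f303bf7}.
Only in 6fbd603's history (ahead): {} — 0.
Only in abd04b1's history (behind): {73199d9, 7d8fde8, abd04b1, aca973e, ad6e098, b5737a7, ec9b1ec, f303bf7} — 8.

0 ahead, 8 behind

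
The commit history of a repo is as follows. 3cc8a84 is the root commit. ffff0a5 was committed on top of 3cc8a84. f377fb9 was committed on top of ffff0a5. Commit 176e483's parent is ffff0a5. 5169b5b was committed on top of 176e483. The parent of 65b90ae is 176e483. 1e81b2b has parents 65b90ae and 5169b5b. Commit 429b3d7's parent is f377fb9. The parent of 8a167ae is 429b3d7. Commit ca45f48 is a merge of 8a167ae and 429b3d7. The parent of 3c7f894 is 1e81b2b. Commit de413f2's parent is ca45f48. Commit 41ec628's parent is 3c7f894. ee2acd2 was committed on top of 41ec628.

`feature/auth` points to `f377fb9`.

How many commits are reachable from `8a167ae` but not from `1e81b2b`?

Reachable from 8a167ae: {3cc8a84, 429b3d7, 8a167ae, f377fb9, ffff0a5}.
Reachable from 1e81b2b: {176e483, 1e81b2b, 3cc8a84, 5169b5b, 65b90ae, ffff0a5}.
In 8a167ae's history but not 1e81b2b's: {429b3d7, 8a167ae, f377fb9} — 3 commits.

3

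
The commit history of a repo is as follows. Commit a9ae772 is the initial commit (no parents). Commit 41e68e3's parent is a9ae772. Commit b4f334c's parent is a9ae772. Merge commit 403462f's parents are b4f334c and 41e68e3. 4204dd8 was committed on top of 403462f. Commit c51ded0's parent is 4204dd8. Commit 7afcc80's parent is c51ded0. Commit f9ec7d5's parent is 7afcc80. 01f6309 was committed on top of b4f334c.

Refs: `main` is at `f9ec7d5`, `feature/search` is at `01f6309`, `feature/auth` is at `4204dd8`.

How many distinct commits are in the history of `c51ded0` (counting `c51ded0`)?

Walking parent pointers from c51ded0: reachable set = {403462f, 41e68e3, 4204dd8, a9ae772, b4f334c, c51ded0}.
That is 6 commits.

6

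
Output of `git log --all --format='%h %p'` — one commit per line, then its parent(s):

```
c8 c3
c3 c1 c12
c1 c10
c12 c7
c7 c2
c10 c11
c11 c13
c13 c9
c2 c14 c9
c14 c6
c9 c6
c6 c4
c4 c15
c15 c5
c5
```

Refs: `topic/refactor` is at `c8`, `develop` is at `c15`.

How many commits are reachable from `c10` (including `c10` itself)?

Walking parent pointers from c10: reachable set = {c10, c11, c13, c15, c4, c5, c6, c9}.
That is 8 commits.

8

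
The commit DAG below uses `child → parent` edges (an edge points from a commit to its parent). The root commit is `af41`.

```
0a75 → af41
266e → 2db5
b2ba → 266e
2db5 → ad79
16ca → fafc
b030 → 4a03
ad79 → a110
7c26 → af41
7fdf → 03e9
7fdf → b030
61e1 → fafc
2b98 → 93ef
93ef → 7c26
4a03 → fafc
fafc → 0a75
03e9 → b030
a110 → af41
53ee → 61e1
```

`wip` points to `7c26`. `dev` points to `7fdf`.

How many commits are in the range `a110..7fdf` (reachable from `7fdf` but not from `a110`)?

6

Reachable from 7fdf: {03e9, 0a75, 4a03, 7fdf, af41, b030, fafc}.
Reachable from a110: {a110, af41}.
In 7fdf's history but not a110's: {03e9, 0a75, 4a03, 7fdf, b030, fafc} — 6 commits.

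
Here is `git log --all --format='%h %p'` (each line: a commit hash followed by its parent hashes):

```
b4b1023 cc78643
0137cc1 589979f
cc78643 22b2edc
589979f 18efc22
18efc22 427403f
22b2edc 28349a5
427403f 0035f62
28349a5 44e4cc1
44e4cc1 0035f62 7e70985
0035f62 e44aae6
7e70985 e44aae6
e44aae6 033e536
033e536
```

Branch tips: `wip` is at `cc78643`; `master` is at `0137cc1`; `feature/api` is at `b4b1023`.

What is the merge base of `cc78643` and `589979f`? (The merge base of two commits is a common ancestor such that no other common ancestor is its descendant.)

0035f62

Ancestors of cc78643: {0035f62, 033e536, 22b2edc, 28349a5, 44e4cc1, 7e70985, cc78643, e44aae6}.
Ancestors of 589979f: {0035f62, 033e536, 18efc22, 427403f, 589979f, e44aae6}.
Common ancestors: {0035f62, 033e536, e44aae6}.
Among these, 0035f62 is not an ancestor of any other common ancestor — it is the merge base.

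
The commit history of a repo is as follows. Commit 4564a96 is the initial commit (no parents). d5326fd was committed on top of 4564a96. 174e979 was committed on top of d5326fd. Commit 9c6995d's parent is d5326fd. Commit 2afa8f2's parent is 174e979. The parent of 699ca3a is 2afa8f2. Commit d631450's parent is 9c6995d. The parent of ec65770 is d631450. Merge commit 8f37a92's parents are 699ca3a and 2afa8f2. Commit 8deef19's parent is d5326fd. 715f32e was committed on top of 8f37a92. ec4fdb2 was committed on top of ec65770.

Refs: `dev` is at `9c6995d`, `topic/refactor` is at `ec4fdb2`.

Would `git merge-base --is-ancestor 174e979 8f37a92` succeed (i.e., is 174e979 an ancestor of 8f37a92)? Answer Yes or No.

Ancestors of 8f37a92 (commits reachable by following parents): {174e979, 2afa8f2, 4564a96, 699ca3a, 8f37a92, d5326fd}.
174e979 is in that set, so it is an ancestor of 8f37a92.

Yes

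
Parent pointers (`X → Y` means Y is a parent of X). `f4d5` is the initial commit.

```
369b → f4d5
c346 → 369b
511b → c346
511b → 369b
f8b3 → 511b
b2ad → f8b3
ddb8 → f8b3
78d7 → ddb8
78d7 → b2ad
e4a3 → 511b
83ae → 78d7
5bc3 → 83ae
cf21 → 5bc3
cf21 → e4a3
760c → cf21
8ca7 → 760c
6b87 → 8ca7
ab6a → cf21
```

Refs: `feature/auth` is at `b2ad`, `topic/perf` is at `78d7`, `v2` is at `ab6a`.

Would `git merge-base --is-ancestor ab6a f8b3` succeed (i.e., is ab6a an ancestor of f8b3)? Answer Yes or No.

Ancestors of f8b3: {369b, 511b, c346, f4d5, f8b3}.
ab6a is not in that set, so it is not an ancestor of f8b3.

No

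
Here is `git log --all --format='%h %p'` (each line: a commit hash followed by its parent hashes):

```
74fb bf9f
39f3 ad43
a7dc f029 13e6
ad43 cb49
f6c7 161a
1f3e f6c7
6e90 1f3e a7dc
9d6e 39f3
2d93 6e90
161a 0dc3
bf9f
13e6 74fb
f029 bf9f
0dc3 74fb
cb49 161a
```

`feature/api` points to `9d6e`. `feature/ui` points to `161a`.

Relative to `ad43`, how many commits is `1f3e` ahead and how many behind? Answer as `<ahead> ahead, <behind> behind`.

2 ahead, 2 behind

Reachable from 1f3e: {0dc3, 161a, 1f3e, 74fb, bf9f, f6c7}.
Reachable from ad43: {0dc3, 161a, 74fb, ad43, bf9f, cb49}.
Only in 1f3e's history (ahead): {1f3e, f6c7} — 2.
Only in ad43's history (behind): {ad43, cb49} — 2.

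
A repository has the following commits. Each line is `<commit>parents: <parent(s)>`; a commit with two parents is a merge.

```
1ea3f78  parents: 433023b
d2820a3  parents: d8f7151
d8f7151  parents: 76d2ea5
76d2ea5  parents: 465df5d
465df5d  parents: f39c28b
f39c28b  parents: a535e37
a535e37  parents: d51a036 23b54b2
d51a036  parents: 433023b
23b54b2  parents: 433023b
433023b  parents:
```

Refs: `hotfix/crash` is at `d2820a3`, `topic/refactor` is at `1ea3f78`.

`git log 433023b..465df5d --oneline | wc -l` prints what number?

Reachable from 465df5d: {23b54b2, 433023b, 465df5d, a535e37, d51a036, f39c28b}.
Reachable from 433023b: {433023b}.
In 465df5d's history but not 433023b's: {23b54b2, 465df5d, a535e37, d51a036, f39c28b} — 5 commits.

5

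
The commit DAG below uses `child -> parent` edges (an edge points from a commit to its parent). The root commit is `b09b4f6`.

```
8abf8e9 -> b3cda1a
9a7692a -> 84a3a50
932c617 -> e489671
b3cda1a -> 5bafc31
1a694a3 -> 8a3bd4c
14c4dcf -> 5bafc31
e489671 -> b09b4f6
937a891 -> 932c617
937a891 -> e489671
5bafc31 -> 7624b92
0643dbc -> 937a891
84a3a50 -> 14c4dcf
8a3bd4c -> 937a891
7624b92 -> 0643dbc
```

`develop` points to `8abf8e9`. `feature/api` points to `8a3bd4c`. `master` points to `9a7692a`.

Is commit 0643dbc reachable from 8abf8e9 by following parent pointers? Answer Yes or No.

Yes

Ancestors of 8abf8e9 (commits reachable by following parents): {0643dbc, 5bafc31, 7624b92, 8abf8e9, 932c617, 937a891, b09b4f6, b3cda1a, e489671}.
0643dbc is in that set, so it is an ancestor of 8abf8e9.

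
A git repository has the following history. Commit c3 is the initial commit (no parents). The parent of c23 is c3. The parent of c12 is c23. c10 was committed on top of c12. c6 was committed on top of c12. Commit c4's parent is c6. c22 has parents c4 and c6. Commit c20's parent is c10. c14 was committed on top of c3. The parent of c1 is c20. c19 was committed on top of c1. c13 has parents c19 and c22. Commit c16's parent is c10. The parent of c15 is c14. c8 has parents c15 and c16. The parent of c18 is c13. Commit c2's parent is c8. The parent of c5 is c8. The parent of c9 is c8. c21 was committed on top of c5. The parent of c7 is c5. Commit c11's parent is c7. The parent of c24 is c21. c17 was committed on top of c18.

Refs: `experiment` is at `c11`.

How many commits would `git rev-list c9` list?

9

Walking parent pointers from c9: reachable set = {c10, c12, c14, c15, c16, c23, c3, c8, c9}.
That is 9 commits.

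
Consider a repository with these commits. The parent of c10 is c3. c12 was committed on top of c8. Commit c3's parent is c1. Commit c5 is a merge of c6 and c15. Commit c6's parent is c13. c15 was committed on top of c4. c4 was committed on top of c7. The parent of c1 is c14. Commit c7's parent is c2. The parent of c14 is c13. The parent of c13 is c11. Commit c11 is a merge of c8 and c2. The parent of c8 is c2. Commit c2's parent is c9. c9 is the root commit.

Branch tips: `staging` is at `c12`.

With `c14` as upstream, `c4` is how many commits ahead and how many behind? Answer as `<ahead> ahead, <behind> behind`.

2 ahead, 4 behind

Reachable from c4: {c2, c4, c7, c9}.
Reachable from c14: {c11, c13, c14, c2, c8, c9}.
Only in c4's history (ahead): {c4, c7} — 2.
Only in c14's history (behind): {c11, c13, c14, c8} — 4.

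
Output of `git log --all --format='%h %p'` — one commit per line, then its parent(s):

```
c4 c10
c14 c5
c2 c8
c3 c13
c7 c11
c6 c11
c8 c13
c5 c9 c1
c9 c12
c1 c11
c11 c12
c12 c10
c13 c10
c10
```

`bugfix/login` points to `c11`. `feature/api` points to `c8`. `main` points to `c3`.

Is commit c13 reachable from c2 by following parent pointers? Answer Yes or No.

Ancestors of c2 (commits reachable by following parents): {c10, c13, c2, c8}.
c13 is in that set, so it is an ancestor of c2.

Yes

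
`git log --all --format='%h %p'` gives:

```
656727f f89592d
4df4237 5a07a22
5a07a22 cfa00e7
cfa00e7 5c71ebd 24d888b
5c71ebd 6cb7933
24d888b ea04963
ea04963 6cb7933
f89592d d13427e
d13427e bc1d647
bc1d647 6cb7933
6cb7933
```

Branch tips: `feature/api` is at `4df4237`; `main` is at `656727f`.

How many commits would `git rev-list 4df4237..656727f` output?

Reachable from 656727f: {656727f, 6cb7933, bc1d647, d13427e, f89592d}.
Reachable from 4df4237: {24d888b, 4df4237, 5a07a22, 5c71ebd, 6cb7933, cfa00e7, ea04963}.
In 656727f's history but not 4df4237's: {656727f, bc1d647, d13427e, f89592d} — 4 commits.

4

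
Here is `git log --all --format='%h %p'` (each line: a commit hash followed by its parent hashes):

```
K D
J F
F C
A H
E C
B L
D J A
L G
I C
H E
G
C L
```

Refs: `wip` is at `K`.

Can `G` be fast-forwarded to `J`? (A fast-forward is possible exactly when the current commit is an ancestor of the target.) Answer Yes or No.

Yes

A fast-forward from G to J is possible iff G is an ancestor of J.
Ancestors of J: {C, F, G, J, L}.
G is among them, so fast-forward is possible.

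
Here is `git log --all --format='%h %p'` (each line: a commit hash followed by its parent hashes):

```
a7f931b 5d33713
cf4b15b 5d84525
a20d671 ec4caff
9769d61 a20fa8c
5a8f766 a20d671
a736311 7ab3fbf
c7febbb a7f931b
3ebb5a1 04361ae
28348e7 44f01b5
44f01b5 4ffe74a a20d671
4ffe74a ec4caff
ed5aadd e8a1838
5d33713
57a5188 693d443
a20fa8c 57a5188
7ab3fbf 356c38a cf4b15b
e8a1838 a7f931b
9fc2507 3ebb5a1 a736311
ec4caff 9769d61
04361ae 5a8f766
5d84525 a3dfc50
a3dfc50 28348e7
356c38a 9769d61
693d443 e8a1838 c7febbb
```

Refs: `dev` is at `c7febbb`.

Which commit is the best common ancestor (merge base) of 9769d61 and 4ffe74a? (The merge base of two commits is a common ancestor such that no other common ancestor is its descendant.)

Ancestors of 9769d61: {57a5188, 5d33713, 693d443, 9769d61, a20fa8c, a7f931b, c7febbb, e8a1838}.
Ancestors of 4ffe74a: {4ffe74a, 57a5188, 5d33713, 693d443, 9769d61, a20fa8c, a7f931b, c7febbb, e8a1838, ec4caff}.
Common ancestors: {57a5188, 5d33713, 693d443, 9769d61, a20fa8c, a7f931b, c7febbb, e8a1838}.
Among these, 9769d61 is not an ancestor of any other common ancestor — it is the merge base.

9769d61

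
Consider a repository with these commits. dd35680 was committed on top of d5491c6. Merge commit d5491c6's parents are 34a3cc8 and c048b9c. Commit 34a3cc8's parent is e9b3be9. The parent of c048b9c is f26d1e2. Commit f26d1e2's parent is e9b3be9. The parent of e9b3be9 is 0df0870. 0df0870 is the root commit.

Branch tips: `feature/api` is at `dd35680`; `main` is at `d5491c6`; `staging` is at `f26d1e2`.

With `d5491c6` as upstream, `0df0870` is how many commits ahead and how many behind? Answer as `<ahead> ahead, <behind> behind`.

Reachable from 0df0870: {0df0870}.
Reachable from d5491c6: {0df0870, 34a3cc8, c048b9c, d5491c6, e9b3be9, f26d1e2}.
Only in 0df0870's history (ahead): {} — 0.
Only in d5491c6's history (behind): {34a3cc8, c048b9c, d5491c6, e9b3be9, f26d1e2} — 5.

0 ahead, 5 behind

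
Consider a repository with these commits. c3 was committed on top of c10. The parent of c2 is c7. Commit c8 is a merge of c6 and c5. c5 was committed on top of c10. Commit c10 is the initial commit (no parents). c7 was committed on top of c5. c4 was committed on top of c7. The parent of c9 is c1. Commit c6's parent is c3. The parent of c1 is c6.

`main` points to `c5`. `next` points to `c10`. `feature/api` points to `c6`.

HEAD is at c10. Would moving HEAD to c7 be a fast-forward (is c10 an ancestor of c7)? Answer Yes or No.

A fast-forward from c10 to c7 is possible iff c10 is an ancestor of c7.
Ancestors of c7: {c10, c5, c7}.
c10 is among them, so fast-forward is possible.

Yes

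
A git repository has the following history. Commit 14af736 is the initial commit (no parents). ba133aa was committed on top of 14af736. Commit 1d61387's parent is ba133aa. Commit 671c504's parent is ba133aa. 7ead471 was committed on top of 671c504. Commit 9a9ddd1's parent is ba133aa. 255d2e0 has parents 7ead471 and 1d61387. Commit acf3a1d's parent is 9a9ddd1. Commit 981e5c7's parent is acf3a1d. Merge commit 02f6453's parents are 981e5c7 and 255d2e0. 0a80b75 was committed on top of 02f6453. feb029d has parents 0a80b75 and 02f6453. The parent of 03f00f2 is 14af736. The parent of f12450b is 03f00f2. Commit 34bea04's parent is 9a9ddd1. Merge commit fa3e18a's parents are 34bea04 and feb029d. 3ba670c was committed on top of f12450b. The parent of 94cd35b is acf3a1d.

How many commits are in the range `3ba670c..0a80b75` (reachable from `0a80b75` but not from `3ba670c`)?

Reachable from 0a80b75: {02f6453, 0a80b75, 14af736, 1d61387, 255d2e0, 671c504, 7ead471, 981e5c7, 9a9ddd1, acf3a1d, ba133aa}.
Reachable from 3ba670c: {03f00f2, 14af736, 3ba670c, f12450b}.
In 0a80b75's history but not 3ba670c's: {02f6453, 0a80b75, 1d61387, 255d2e0, 671c504, 7ead471, 981e5c7, 9a9ddd1, acf3a1d, ba133aa} — 10 commits.

10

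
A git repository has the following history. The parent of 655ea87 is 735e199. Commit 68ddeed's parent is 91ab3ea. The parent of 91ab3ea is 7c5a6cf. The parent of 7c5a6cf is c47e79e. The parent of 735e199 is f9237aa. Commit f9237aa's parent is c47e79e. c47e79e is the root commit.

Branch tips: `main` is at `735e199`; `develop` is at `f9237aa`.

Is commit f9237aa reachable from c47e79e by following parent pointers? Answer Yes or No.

Ancestors of c47e79e: {c47e79e}.
f9237aa is not in that set, so it is not an ancestor of c47e79e.

No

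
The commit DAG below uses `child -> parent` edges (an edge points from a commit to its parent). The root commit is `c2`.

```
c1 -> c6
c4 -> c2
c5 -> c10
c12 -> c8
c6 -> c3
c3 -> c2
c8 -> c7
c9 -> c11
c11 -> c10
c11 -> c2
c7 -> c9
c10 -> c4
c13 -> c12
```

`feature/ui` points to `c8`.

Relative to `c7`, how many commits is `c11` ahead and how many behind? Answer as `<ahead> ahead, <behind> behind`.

Reachable from c11: {c10, c11, c2, c4}.
Reachable from c7: {c10, c11, c2, c4, c7, c9}.
Only in c11's history (ahead): {} — 0.
Only in c7's history (behind): {c7, c9} — 2.

0 ahead, 2 behind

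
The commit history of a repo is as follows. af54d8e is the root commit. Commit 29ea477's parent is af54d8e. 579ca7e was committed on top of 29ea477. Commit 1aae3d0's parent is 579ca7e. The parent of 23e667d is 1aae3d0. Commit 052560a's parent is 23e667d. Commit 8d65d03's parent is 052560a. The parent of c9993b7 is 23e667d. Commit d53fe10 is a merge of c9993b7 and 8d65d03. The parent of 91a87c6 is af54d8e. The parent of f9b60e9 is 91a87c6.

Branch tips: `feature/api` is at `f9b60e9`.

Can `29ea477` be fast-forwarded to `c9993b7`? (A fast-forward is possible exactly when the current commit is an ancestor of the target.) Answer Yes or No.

A fast-forward from 29ea477 to c9993b7 is possible iff 29ea477 is an ancestor of c9993b7.
Ancestors of c9993b7: {1aae3d0, 23e667d, 29ea477, 579ca7e, af54d8e, c9993b7}.
29ea477 is among them, so fast-forward is possible.

Yes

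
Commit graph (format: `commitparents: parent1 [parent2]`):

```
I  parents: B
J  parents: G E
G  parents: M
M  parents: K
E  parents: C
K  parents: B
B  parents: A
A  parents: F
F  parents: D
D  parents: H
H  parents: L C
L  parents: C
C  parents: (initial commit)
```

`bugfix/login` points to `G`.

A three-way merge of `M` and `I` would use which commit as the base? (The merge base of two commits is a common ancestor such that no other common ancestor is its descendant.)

Ancestors of M: {A, B, C, D, F, H, K, L, M}.
Ancestors of I: {A, B, C, D, F, H, I, L}.
Common ancestors: {A, B, C, D, F, H, L}.
Among these, B is not an ancestor of any other common ancestor — it is the merge base.

B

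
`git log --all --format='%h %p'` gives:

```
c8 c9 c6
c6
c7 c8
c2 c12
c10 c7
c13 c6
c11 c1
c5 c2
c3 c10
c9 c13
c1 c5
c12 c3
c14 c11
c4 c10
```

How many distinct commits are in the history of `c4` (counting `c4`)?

Walking parent pointers from c4: reachable set = {c10, c13, c4, c6, c7, c8, c9}.
That is 7 commits.

7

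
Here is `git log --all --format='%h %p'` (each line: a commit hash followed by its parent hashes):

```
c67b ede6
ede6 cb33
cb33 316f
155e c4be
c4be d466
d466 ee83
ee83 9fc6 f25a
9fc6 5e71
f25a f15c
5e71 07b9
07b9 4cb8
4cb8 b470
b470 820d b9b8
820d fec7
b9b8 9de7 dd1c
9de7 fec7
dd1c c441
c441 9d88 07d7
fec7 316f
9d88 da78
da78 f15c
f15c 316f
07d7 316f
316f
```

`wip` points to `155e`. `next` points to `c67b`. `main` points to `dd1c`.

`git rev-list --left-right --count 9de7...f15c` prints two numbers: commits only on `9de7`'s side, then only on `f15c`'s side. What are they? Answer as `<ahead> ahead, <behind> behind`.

2 ahead, 1 behind

Reachable from 9de7: {316f, 9de7, fec7}.
Reachable from f15c: {316f, f15c}.
Only in 9de7's history (ahead): {9de7, fec7} — 2.
Only in f15c's history (behind): {f15c} — 1.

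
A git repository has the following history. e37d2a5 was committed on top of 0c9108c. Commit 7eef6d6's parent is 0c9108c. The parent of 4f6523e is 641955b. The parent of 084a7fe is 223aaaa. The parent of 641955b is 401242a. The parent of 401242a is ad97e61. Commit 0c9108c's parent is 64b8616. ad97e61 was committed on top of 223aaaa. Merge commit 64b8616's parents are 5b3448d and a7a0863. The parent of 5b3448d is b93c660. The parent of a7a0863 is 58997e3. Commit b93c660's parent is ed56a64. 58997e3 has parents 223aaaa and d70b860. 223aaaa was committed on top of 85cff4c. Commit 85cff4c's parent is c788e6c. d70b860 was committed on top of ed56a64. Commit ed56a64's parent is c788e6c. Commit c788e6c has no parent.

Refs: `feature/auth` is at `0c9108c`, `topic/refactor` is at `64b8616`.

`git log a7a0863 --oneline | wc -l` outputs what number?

Walking parent pointers from a7a0863: reachable set = {223aaaa, 58997e3, 85cff4c, a7a0863, c788e6c, d70b860, ed56a64}.
That is 7 commits.

7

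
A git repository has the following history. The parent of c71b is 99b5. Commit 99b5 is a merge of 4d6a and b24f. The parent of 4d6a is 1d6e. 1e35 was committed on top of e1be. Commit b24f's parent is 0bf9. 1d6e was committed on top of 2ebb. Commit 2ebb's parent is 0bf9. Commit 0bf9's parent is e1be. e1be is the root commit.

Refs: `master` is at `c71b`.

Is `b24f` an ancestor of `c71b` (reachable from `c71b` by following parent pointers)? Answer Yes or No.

Yes

Ancestors of c71b (commits reachable by following parents): {0bf9, 1d6e, 2ebb, 4d6a, 99b5, b24f, c71b, e1be}.
b24f is in that set, so it is an ancestor of c71b.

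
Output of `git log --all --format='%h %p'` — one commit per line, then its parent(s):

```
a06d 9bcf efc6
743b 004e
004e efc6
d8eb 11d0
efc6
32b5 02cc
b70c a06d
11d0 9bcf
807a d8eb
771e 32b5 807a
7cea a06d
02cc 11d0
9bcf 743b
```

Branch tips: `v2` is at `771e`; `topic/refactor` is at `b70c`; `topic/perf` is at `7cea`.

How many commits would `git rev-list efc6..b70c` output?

Reachable from b70c: {004e, 743b, 9bcf, a06d, b70c, efc6}.
Reachable from efc6: {efc6}.
In b70c's history but not efc6's: {004e, 743b, 9bcf, a06d, b70c} — 5 commits.

5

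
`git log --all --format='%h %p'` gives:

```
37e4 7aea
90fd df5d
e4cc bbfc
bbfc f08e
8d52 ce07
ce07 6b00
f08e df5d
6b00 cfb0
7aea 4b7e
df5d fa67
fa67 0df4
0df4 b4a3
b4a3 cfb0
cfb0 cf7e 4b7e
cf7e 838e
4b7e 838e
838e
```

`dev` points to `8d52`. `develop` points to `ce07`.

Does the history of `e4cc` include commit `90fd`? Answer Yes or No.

No

Ancestors of e4cc: {0df4, 4b7e, 838e, b4a3, bbfc, cf7e, cfb0, df5d, e4cc, f08e, fa67}.
90fd is not in that set, so it is not an ancestor of e4cc.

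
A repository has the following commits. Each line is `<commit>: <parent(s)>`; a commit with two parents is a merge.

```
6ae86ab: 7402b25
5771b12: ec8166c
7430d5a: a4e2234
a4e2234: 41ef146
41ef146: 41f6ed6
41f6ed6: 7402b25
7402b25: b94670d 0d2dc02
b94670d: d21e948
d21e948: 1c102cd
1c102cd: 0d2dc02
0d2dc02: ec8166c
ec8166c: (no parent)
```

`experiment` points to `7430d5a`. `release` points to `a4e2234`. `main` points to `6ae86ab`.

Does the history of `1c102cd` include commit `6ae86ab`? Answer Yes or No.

No

Ancestors of 1c102cd: {0d2dc02, 1c102cd, ec8166c}.
6ae86ab is not in that set, so it is not an ancestor of 1c102cd.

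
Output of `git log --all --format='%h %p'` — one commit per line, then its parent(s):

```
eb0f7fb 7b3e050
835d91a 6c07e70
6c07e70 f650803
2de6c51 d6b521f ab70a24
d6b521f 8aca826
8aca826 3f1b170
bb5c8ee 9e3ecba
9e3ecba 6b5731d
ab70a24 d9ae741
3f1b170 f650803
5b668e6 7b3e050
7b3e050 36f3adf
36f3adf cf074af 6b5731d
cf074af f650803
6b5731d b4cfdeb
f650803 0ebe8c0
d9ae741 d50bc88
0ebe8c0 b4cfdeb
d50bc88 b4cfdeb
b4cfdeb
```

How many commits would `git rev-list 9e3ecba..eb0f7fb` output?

Reachable from eb0f7fb: {0ebe8c0, 36f3adf, 6b5731d, 7b3e050, b4cfdeb, cf074af, eb0f7fb, f650803}.
Reachable from 9e3ecba: {6b5731d, 9e3ecba, b4cfdeb}.
In eb0f7fb's history but not 9e3ecba's: {0ebe8c0, 36f3adf, 7b3e050, cf074af, eb0f7fb, f650803} — 6 commits.

6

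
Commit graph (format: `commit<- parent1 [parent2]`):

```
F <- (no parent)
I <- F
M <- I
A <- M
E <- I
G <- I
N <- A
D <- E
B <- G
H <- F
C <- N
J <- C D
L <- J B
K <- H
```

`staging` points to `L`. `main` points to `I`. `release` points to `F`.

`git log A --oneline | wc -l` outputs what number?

Walking parent pointers from A: reachable set = {A, F, I, M}.
That is 4 commits.

4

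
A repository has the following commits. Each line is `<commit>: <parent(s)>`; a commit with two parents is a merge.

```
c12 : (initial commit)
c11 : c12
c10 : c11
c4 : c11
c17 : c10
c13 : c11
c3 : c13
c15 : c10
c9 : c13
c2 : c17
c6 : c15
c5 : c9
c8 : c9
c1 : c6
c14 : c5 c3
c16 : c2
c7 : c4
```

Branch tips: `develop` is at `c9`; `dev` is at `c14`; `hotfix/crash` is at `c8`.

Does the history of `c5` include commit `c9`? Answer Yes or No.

Ancestors of c5 (commits reachable by following parents): {c11, c12, c13, c5, c9}.
c9 is in that set, so it is an ancestor of c5.

Yes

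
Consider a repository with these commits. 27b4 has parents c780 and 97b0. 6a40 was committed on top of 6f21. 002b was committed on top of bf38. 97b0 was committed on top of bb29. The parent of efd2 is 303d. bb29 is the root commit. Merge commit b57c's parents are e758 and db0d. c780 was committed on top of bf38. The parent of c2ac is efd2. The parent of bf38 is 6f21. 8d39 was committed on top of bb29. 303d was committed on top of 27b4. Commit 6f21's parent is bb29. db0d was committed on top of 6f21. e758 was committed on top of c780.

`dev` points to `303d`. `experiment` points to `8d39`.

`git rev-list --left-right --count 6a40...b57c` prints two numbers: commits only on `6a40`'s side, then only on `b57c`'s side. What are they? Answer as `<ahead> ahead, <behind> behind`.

Reachable from 6a40: {6a40, 6f21, bb29}.
Reachable from b57c: {6f21, b57c, bb29, bf38, c780, db0d, e758}.
Only in 6a40's history (ahead): {6a40} — 1.
Only in b57c's history (behind): {b57c, bf38, c780, db0d, e758} — 5.

1 ahead, 5 behind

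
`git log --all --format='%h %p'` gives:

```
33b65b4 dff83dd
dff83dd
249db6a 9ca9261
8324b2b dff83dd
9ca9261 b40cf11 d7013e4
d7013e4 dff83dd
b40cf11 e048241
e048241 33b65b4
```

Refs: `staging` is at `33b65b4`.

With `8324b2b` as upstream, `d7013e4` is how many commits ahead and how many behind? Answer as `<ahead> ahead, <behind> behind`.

Reachable from d7013e4: {d7013e4, dff83dd}.
Reachable from 8324b2b: {8324b2b, dff83dd}.
Only in d7013e4's history (ahead): {d7013e4} — 1.
Only in 8324b2b's history (behind): {8324b2b} — 1.

1 ahead, 1 behind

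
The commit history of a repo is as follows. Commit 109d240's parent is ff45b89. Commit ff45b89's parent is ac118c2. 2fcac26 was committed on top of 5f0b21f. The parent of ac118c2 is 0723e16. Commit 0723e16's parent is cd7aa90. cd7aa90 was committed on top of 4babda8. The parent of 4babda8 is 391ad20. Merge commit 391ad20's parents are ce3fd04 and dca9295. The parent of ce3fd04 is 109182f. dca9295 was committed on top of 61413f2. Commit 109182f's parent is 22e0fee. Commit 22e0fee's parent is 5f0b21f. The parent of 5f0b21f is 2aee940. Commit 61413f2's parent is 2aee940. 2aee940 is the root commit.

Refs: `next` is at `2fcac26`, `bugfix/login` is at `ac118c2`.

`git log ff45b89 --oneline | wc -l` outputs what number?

13

Walking parent pointers from ff45b89: reachable set = {0723e16, 109182f, 22e0fee, 2aee940, 391ad20, 4babda8, 5f0b21f, 61413f2, ac118c2, cd7aa90, ce3fd04, dca9295, ff45b89}.
That is 13 commits.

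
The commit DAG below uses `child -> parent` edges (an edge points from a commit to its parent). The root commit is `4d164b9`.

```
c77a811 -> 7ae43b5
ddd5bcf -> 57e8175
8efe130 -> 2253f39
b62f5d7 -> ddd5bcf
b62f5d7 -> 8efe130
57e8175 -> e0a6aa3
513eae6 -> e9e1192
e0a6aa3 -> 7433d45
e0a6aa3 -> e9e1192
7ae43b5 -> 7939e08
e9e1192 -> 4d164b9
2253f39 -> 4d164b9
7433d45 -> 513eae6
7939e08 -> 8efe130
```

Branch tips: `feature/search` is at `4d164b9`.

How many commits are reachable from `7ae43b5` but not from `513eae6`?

4

Reachable from 7ae43b5: {2253f39, 4d164b9, 7939e08, 7ae43b5, 8efe130}.
Reachable from 513eae6: {4d164b9, 513eae6, e9e1192}.
In 7ae43b5's history but not 513eae6's: {2253f39, 7939e08, 7ae43b5, 8efe130} — 4 commits.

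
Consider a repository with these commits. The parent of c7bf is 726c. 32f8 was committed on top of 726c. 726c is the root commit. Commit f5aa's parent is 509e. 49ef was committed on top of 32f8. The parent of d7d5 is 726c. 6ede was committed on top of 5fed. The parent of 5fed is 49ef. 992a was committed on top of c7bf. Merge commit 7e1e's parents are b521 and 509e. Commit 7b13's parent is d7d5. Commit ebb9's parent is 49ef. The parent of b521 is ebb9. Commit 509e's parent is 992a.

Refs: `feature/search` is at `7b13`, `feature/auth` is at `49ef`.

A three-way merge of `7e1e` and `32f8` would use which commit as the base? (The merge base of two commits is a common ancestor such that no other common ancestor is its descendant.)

32f8

Ancestors of 7e1e: {32f8, 49ef, 509e, 726c, 7e1e, 992a, b521, c7bf, ebb9}.
Ancestors of 32f8: {32f8, 726c}.
Common ancestors: {32f8, 726c}.
Among these, 32f8 is not an ancestor of any other common ancestor — it is the merge base.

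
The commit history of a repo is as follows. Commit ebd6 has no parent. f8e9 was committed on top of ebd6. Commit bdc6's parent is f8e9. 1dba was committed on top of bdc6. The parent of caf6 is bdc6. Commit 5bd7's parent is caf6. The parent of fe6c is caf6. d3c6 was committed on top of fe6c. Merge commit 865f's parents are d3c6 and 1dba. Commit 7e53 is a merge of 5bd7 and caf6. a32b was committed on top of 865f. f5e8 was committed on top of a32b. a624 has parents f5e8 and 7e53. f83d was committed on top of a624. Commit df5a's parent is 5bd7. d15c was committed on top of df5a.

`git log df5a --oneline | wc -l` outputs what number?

Walking parent pointers from df5a: reachable set = {5bd7, bdc6, caf6, df5a, ebd6, f8e9}.
That is 6 commits.

6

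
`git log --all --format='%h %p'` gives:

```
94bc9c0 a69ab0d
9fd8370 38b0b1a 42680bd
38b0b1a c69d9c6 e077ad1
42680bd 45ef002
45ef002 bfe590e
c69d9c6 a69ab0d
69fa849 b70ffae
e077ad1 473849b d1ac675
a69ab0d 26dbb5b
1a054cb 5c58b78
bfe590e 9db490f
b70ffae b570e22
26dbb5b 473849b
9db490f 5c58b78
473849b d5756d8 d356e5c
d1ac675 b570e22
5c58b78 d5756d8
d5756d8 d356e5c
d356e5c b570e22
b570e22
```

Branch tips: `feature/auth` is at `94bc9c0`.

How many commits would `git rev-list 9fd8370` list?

Walking parent pointers from 9fd8370: reachable set = {26dbb5b, 38b0b1a, 42680bd, 45ef002, 473849b, 5c58b78, 9db490f, 9fd8370, a69ab0d, b570e22, bfe590e, c69d9c6, d1ac675, d356e5c, d5756d8, e077ad1}.
That is 16 commits.

16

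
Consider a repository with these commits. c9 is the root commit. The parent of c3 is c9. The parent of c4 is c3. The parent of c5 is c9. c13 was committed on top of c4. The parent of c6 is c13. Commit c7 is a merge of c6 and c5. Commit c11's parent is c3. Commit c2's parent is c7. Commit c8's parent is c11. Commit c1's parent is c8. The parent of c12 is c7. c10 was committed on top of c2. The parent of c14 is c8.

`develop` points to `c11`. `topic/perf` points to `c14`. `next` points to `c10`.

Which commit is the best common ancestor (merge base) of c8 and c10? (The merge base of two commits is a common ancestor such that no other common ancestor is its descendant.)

Ancestors of c8: {c11, c3, c8, c9}.
Ancestors of c10: {c10, c13, c2, c3, c4, c5, c6, c7, c9}.
Common ancestors: {c3, c9}.
Among these, c3 is not an ancestor of any other common ancestor — it is the merge base.

c3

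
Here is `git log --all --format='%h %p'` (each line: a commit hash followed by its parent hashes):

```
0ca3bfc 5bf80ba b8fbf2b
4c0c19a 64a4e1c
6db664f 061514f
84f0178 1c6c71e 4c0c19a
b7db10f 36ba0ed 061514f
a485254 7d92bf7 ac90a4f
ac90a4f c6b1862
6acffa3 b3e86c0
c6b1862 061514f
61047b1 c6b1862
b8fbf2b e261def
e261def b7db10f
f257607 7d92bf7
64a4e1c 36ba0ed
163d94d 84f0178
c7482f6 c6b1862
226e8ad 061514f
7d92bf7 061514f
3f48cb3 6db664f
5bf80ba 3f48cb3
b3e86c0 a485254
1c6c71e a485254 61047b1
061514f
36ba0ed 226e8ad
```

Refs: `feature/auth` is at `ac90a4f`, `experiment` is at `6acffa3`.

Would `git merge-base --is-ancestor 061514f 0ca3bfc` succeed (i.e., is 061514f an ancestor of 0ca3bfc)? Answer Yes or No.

Yes

Ancestors of 0ca3bfc (commits reachable by following parents): {061514f, 0ca3bfc, 226e8ad, 36ba0ed, 3f48cb3, 5bf80ba, 6db664f, b7db10f, b8fbf2b, e261def}.
061514f is in that set, so it is an ancestor of 0ca3bfc.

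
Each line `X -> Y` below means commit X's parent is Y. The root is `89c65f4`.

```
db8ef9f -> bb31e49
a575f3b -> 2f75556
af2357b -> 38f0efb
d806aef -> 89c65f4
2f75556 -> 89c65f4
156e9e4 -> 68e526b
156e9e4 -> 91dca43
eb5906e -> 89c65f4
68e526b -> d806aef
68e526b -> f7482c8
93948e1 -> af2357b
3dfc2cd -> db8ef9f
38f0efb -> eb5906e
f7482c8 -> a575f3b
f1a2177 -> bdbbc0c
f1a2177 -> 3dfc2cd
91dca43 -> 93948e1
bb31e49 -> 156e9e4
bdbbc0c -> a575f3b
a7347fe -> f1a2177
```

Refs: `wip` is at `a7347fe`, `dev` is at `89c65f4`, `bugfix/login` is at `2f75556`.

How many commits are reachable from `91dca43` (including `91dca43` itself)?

6

Walking parent pointers from 91dca43: reachable set = {38f0efb, 89c65f4, 91dca43, 93948e1, af2357b, eb5906e}.
That is 6 commits.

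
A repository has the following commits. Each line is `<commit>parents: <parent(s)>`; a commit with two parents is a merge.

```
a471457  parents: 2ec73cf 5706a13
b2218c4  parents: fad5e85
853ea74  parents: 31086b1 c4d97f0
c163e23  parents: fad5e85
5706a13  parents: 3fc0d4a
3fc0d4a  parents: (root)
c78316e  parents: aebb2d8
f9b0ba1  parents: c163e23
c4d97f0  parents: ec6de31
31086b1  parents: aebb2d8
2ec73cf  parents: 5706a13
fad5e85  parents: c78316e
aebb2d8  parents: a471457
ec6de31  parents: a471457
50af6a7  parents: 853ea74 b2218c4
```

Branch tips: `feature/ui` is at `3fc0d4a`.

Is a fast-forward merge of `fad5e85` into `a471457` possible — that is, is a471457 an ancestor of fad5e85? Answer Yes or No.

A fast-forward from a471457 to fad5e85 is possible iff a471457 is an ancestor of fad5e85.
Ancestors of fad5e85: {2ec73cf, 3fc0d4a, 5706a13, a471457, aebb2d8, c78316e, fad5e85}.
a471457 is among them, so fast-forward is possible.

Yes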